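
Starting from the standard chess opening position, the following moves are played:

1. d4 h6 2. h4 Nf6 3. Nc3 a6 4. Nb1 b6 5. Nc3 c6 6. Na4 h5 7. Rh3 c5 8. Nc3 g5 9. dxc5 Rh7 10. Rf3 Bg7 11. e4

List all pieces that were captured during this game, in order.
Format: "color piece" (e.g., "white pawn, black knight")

Tracking captures:
  dxc5: captured black pawn

black pawn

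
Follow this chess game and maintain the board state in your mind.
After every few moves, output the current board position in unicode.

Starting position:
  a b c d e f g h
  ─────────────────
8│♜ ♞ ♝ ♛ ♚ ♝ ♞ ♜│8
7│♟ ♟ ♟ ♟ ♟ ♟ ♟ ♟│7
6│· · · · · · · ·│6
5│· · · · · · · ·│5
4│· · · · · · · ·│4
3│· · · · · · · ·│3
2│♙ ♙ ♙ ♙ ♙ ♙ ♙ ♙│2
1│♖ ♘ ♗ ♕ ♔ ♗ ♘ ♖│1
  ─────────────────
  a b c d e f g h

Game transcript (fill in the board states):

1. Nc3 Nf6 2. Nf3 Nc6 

  a b c d e f g h
  ─────────────────
8│♜ · ♝ ♛ ♚ ♝ · ♜│8
7│♟ ♟ ♟ ♟ ♟ ♟ ♟ ♟│7
6│· · ♞ · · ♞ · ·│6
5│· · · · · · · ·│5
4│· · · · · · · ·│4
3│· · ♘ · · ♘ · ·│3
2│♙ ♙ ♙ ♙ ♙ ♙ ♙ ♙│2
1│♖ · ♗ ♕ ♔ ♗ · ♖│1
  ─────────────────
  a b c d e f g h

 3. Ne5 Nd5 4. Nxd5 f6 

  a b c d e f g h
  ─────────────────
8│♜ · ♝ ♛ ♚ ♝ · ♜│8
7│♟ ♟ ♟ ♟ ♟ · ♟ ♟│7
6│· · ♞ · · ♟ · ·│6
5│· · · ♘ ♘ · · ·│5
4│· · · · · · · ·│4
3│· · · · · · · ·│3
2│♙ ♙ ♙ ♙ ♙ ♙ ♙ ♙│2
1│♖ · ♗ ♕ ♔ ♗ · ♖│1
  ─────────────────
  a b c d e f g h

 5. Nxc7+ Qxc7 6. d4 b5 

  a b c d e f g h
  ─────────────────
8│♜ · ♝ · ♚ ♝ · ♜│8
7│♟ · ♛ ♟ ♟ · ♟ ♟│7
6│· · ♞ · · ♟ · ·│6
5│· ♟ · · ♘ · · ·│5
4│· · · ♙ · · · ·│4
3│· · · · · · · ·│3
2│♙ ♙ ♙ · ♙ ♙ ♙ ♙│2
1│♖ · ♗ ♕ ♔ ♗ · ♖│1
  ─────────────────
  a b c d e f g h

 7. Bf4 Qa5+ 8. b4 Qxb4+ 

  a b c d e f g h
  ─────────────────
8│♜ · ♝ · ♚ ♝ · ♜│8
7│♟ · · ♟ ♟ · ♟ ♟│7
6│· · ♞ · · ♟ · ·│6
5│· ♟ · · ♘ · · ·│5
4│· ♛ · ♙ · ♗ · ·│4
3│· · · · · · · ·│3
2│♙ · ♙ · ♙ ♙ ♙ ♙│2
1│♖ · · ♕ ♔ ♗ · ♖│1
  ─────────────────
  a b c d e f g h

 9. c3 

  a b c d e f g h
  ─────────────────
8│♜ · ♝ · ♚ ♝ · ♜│8
7│♟ · · ♟ ♟ · ♟ ♟│7
6│· · ♞ · · ♟ · ·│6
5│· ♟ · · ♘ · · ·│5
4│· ♛ · ♙ · ♗ · ·│4
3│· · ♙ · · · · ·│3
2│♙ · · · ♙ ♙ ♙ ♙│2
1│♖ · · ♕ ♔ ♗ · ♖│1
  ─────────────────
  a b c d e f g h


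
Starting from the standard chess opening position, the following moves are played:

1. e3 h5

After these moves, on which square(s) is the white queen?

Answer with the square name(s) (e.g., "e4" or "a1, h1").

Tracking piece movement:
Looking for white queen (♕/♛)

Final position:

  a b c d e f g h
  ─────────────────
8│♜ ♞ ♝ ♛ ♚ ♝ ♞ ♜│8
7│♟ ♟ ♟ ♟ ♟ ♟ ♟ ·│7
6│· · · · · · · ·│6
5│· · · · · · · ♟│5
4│· · · · · · · ·│4
3│· · · · ♙ · · ·│3
2│♙ ♙ ♙ ♙ · ♙ ♙ ♙│2
1│♖ ♘ ♗ ♕ ♔ ♗ ♘ ♖│1
  ─────────────────
  a b c d e f g h


d1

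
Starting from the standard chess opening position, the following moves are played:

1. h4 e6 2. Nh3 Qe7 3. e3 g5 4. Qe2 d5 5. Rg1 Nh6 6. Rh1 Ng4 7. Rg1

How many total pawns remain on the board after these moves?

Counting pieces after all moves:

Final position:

  a b c d e f g h
  ─────────────────
8│♜ ♞ ♝ · ♚ ♝ · ♜│8
7│♟ ♟ ♟ · ♛ ♟ · ♟│7
6│· · · · ♟ · · ·│6
5│· · · ♟ · · ♟ ·│5
4│· · · · · · ♞ ♙│4
3│· · · · ♙ · · ♘│3
2│♙ ♙ ♙ ♙ ♕ ♙ ♙ ·│2
1│♖ ♘ ♗ · ♔ ♗ ♖ ·│1
  ─────────────────
  a b c d e f g h


16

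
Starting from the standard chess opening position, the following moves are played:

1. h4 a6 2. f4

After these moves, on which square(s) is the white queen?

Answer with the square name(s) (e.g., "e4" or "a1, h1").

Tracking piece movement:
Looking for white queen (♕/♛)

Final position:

  a b c d e f g h
  ─────────────────
8│♜ ♞ ♝ ♛ ♚ ♝ ♞ ♜│8
7│· ♟ ♟ ♟ ♟ ♟ ♟ ♟│7
6│♟ · · · · · · ·│6
5│· · · · · · · ·│5
4│· · · · · ♙ · ♙│4
3│· · · · · · · ·│3
2│♙ ♙ ♙ ♙ ♙ · ♙ ·│2
1│♖ ♘ ♗ ♕ ♔ ♗ ♘ ♖│1
  ─────────────────
  a b c d e f g h


d1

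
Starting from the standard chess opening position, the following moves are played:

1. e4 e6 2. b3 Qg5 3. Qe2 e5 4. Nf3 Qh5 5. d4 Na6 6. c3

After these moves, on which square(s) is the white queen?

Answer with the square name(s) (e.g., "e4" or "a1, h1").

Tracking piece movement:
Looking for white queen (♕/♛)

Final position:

  a b c d e f g h
  ─────────────────
8│♜ · ♝ · ♚ ♝ ♞ ♜│8
7│♟ ♟ ♟ ♟ · ♟ ♟ ♟│7
6│♞ · · · · · · ·│6
5│· · · · ♟ · · ♛│5
4│· · · ♙ ♙ · · ·│4
3│· ♙ ♙ · · ♘ · ·│3
2│♙ · · · ♕ ♙ ♙ ♙│2
1│♖ ♘ ♗ · ♔ ♗ · ♖│1
  ─────────────────
  a b c d e f g h


e2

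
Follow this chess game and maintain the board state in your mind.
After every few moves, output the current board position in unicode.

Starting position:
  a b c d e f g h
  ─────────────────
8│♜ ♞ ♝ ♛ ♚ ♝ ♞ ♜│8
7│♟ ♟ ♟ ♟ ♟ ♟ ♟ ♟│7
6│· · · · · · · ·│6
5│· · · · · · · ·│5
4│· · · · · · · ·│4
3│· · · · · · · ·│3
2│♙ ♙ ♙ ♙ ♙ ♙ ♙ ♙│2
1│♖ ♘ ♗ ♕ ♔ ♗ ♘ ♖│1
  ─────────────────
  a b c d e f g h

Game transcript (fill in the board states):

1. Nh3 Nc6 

  a b c d e f g h
  ─────────────────
8│♜ · ♝ ♛ ♚ ♝ ♞ ♜│8
7│♟ ♟ ♟ ♟ ♟ ♟ ♟ ♟│7
6│· · ♞ · · · · ·│6
5│· · · · · · · ·│5
4│· · · · · · · ·│4
3│· · · · · · · ♘│3
2│♙ ♙ ♙ ♙ ♙ ♙ ♙ ♙│2
1│♖ ♘ ♗ ♕ ♔ ♗ · ♖│1
  ─────────────────
  a b c d e f g h

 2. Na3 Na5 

  a b c d e f g h
  ─────────────────
8│♜ · ♝ ♛ ♚ ♝ ♞ ♜│8
7│♟ ♟ ♟ ♟ ♟ ♟ ♟ ♟│7
6│· · · · · · · ·│6
5│♞ · · · · · · ·│5
4│· · · · · · · ·│4
3│♘ · · · · · · ♘│3
2│♙ ♙ ♙ ♙ ♙ ♙ ♙ ♙│2
1│♖ · ♗ ♕ ♔ ♗ · ♖│1
  ─────────────────
  a b c d e f g h

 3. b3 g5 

  a b c d e f g h
  ─────────────────
8│♜ · ♝ ♛ ♚ ♝ ♞ ♜│8
7│♟ ♟ ♟ ♟ ♟ ♟ · ♟│7
6│· · · · · · · ·│6
5│♞ · · · · · ♟ ·│5
4│· · · · · · · ·│4
3│♘ ♙ · · · · · ♘│3
2│♙ · ♙ ♙ ♙ ♙ ♙ ♙│2
1│♖ · ♗ ♕ ♔ ♗ · ♖│1
  ─────────────────
  a b c d e f g h

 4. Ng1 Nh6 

  a b c d e f g h
  ─────────────────
8│♜ · ♝ ♛ ♚ ♝ · ♜│8
7│♟ ♟ ♟ ♟ ♟ ♟ · ♟│7
6│· · · · · · · ♞│6
5│♞ · · · · · ♟ ·│5
4│· · · · · · · ·│4
3│♘ ♙ · · · · · ·│3
2│♙ · ♙ ♙ ♙ ♙ ♙ ♙│2
1│♖ · ♗ ♕ ♔ ♗ ♘ ♖│1
  ─────────────────
  a b c d e f g h

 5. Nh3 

  a b c d e f g h
  ─────────────────
8│♜ · ♝ ♛ ♚ ♝ · ♜│8
7│♟ ♟ ♟ ♟ ♟ ♟ · ♟│7
6│· · · · · · · ♞│6
5│♞ · · · · · ♟ ·│5
4│· · · · · · · ·│4
3│♘ ♙ · · · · · ♘│3
2│♙ · ♙ ♙ ♙ ♙ ♙ ♙│2
1│♖ · ♗ ♕ ♔ ♗ · ♖│1
  ─────────────────
  a b c d e f g h


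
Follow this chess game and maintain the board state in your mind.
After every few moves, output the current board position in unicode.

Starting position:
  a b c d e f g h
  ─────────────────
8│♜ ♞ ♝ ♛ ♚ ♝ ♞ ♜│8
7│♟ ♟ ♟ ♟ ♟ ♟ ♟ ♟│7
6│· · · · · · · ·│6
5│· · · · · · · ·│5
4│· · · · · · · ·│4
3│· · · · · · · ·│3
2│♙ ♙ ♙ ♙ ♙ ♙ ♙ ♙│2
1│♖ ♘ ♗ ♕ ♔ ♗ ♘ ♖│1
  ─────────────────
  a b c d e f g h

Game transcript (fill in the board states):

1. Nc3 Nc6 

  a b c d e f g h
  ─────────────────
8│♜ · ♝ ♛ ♚ ♝ ♞ ♜│8
7│♟ ♟ ♟ ♟ ♟ ♟ ♟ ♟│7
6│· · ♞ · · · · ·│6
5│· · · · · · · ·│5
4│· · · · · · · ·│4
3│· · ♘ · · · · ·│3
2│♙ ♙ ♙ ♙ ♙ ♙ ♙ ♙│2
1│♖ · ♗ ♕ ♔ ♗ ♘ ♖│1
  ─────────────────
  a b c d e f g h

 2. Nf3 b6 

  a b c d e f g h
  ─────────────────
8│♜ · ♝ ♛ ♚ ♝ ♞ ♜│8
7│♟ · ♟ ♟ ♟ ♟ ♟ ♟│7
6│· ♟ ♞ · · · · ·│6
5│· · · · · · · ·│5
4│· · · · · · · ·│4
3│· · ♘ · · ♘ · ·│3
2│♙ ♙ ♙ ♙ ♙ ♙ ♙ ♙│2
1│♖ · ♗ ♕ ♔ ♗ · ♖│1
  ─────────────────
  a b c d e f g h

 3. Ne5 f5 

  a b c d e f g h
  ─────────────────
8│♜ · ♝ ♛ ♚ ♝ ♞ ♜│8
7│♟ · ♟ ♟ ♟ · ♟ ♟│7
6│· ♟ ♞ · · · · ·│6
5│· · · · ♘ ♟ · ·│5
4│· · · · · · · ·│4
3│· · ♘ · · · · ·│3
2│♙ ♙ ♙ ♙ ♙ ♙ ♙ ♙│2
1│♖ · ♗ ♕ ♔ ♗ · ♖│1
  ─────────────────
  a b c d e f g h



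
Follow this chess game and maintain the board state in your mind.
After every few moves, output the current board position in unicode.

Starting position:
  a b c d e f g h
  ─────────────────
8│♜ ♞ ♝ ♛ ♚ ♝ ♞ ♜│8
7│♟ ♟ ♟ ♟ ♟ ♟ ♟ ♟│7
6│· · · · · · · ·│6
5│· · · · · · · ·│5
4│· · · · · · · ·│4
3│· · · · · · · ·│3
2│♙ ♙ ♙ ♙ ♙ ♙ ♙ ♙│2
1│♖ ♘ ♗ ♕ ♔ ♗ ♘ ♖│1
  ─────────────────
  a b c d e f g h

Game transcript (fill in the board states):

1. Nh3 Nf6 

  a b c d e f g h
  ─────────────────
8│♜ ♞ ♝ ♛ ♚ ♝ · ♜│8
7│♟ ♟ ♟ ♟ ♟ ♟ ♟ ♟│7
6│· · · · · ♞ · ·│6
5│· · · · · · · ·│5
4│· · · · · · · ·│4
3│· · · · · · · ♘│3
2│♙ ♙ ♙ ♙ ♙ ♙ ♙ ♙│2
1│♖ ♘ ♗ ♕ ♔ ♗ · ♖│1
  ─────────────────
  a b c d e f g h

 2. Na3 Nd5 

  a b c d e f g h
  ─────────────────
8│♜ ♞ ♝ ♛ ♚ ♝ · ♜│8
7│♟ ♟ ♟ ♟ ♟ ♟ ♟ ♟│7
6│· · · · · · · ·│6
5│· · · ♞ · · · ·│5
4│· · · · · · · ·│4
3│♘ · · · · · · ♘│3
2│♙ ♙ ♙ ♙ ♙ ♙ ♙ ♙│2
1│♖ · ♗ ♕ ♔ ♗ · ♖│1
  ─────────────────
  a b c d e f g h

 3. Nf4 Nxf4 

  a b c d e f g h
  ─────────────────
8│♜ ♞ ♝ ♛ ♚ ♝ · ♜│8
7│♟ ♟ ♟ ♟ ♟ ♟ ♟ ♟│7
6│· · · · · · · ·│6
5│· · · · · · · ·│5
4│· · · · · ♞ · ·│4
3│♘ · · · · · · ·│3
2│♙ ♙ ♙ ♙ ♙ ♙ ♙ ♙│2
1│♖ · ♗ ♕ ♔ ♗ · ♖│1
  ─────────────────
  a b c d e f g h

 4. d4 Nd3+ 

  a b c d e f g h
  ─────────────────
8│♜ ♞ ♝ ♛ ♚ ♝ · ♜│8
7│♟ ♟ ♟ ♟ ♟ ♟ ♟ ♟│7
6│· · · · · · · ·│6
5│· · · · · · · ·│5
4│· · · ♙ · · · ·│4
3│♘ · · ♞ · · · ·│3
2│♙ ♙ ♙ · ♙ ♙ ♙ ♙│2
1│♖ · ♗ ♕ ♔ ♗ · ♖│1
  ─────────────────
  a b c d e f g h

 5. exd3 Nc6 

  a b c d e f g h
  ─────────────────
8│♜ · ♝ ♛ ♚ ♝ · ♜│8
7│♟ ♟ ♟ ♟ ♟ ♟ ♟ ♟│7
6│· · ♞ · · · · ·│6
5│· · · · · · · ·│5
4│· · · ♙ · · · ·│4
3│♘ · · ♙ · · · ·│3
2│♙ ♙ ♙ · · ♙ ♙ ♙│2
1│♖ · ♗ ♕ ♔ ♗ · ♖│1
  ─────────────────
  a b c d e f g h



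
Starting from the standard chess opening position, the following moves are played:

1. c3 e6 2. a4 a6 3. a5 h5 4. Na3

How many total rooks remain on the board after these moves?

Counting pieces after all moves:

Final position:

  a b c d e f g h
  ─────────────────
8│♜ ♞ ♝ ♛ ♚ ♝ ♞ ♜│8
7│· ♟ ♟ ♟ · ♟ ♟ ·│7
6│♟ · · · ♟ · · ·│6
5│♙ · · · · · · ♟│5
4│· · · · · · · ·│4
3│♘ · ♙ · · · · ·│3
2│· ♙ · ♙ ♙ ♙ ♙ ♙│2
1│♖ · ♗ ♕ ♔ ♗ ♘ ♖│1
  ─────────────────
  a b c d e f g h


4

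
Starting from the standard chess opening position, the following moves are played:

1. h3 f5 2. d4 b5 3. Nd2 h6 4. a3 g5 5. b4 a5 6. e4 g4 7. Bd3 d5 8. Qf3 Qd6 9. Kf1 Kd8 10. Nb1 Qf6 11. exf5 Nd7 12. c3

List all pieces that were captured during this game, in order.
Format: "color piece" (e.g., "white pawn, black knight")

Tracking captures:
  exf5: captured black pawn

black pawn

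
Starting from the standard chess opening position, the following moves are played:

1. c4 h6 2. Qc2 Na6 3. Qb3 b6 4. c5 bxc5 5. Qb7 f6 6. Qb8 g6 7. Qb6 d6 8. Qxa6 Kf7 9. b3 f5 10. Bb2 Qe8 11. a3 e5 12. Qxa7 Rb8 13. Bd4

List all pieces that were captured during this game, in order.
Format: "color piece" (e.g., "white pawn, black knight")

Tracking captures:
  bxc5: captured white pawn
  Qxa6: captured black knight
  Qxa7: captured black pawn

white pawn, black knight, black pawn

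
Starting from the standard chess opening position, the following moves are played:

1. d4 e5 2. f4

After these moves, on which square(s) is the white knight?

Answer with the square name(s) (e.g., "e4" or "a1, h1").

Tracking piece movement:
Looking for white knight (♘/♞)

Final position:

  a b c d e f g h
  ─────────────────
8│♜ ♞ ♝ ♛ ♚ ♝ ♞ ♜│8
7│♟ ♟ ♟ ♟ · ♟ ♟ ♟│7
6│· · · · · · · ·│6
5│· · · · ♟ · · ·│5
4│· · · ♙ · ♙ · ·│4
3│· · · · · · · ·│3
2│♙ ♙ ♙ · ♙ · ♙ ♙│2
1│♖ ♘ ♗ ♕ ♔ ♗ ♘ ♖│1
  ─────────────────
  a b c d e f g h


b1, g1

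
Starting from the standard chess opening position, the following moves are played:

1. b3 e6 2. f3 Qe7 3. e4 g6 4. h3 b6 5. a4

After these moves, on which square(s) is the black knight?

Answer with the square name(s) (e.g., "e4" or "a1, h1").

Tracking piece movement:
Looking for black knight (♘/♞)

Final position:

  a b c d e f g h
  ─────────────────
8│♜ ♞ ♝ · ♚ ♝ ♞ ♜│8
7│♟ · ♟ ♟ ♛ ♟ · ♟│7
6│· ♟ · · ♟ · ♟ ·│6
5│· · · · · · · ·│5
4│♙ · · · ♙ · · ·│4
3│· ♙ · · · ♙ · ♙│3
2│· · ♙ ♙ · · ♙ ·│2
1│♖ ♘ ♗ ♕ ♔ ♗ ♘ ♖│1
  ─────────────────
  a b c d e f g h


b8, g8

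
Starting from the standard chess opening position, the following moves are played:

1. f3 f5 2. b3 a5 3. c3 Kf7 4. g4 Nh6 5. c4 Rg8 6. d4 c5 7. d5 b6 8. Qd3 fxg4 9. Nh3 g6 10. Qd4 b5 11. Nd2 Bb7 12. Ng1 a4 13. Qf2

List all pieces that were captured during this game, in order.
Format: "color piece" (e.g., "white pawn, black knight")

Tracking captures:
  fxg4: captured white pawn

white pawn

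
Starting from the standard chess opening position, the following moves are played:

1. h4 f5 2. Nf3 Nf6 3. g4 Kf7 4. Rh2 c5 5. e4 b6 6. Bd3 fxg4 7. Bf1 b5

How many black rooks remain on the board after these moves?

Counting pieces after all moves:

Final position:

  a b c d e f g h
  ─────────────────
8│♜ ♞ ♝ ♛ · ♝ · ♜│8
7│♟ · · ♟ ♟ ♚ ♟ ♟│7
6│· · · · · ♞ · ·│6
5│· ♟ ♟ · · · · ·│5
4│· · · · ♙ · ♟ ♙│4
3│· · · · · ♘ · ·│3
2│♙ ♙ ♙ ♙ · ♙ · ♖│2
1│♖ ♘ ♗ ♕ ♔ ♗ · ·│1
  ─────────────────
  a b c d e f g h


2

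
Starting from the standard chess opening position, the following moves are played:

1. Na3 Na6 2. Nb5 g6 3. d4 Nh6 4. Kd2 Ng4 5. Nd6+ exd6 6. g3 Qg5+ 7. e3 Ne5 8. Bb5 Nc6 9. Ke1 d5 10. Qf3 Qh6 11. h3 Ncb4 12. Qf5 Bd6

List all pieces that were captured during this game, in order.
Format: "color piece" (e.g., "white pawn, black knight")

Tracking captures:
  exd6: captured white knight

white knight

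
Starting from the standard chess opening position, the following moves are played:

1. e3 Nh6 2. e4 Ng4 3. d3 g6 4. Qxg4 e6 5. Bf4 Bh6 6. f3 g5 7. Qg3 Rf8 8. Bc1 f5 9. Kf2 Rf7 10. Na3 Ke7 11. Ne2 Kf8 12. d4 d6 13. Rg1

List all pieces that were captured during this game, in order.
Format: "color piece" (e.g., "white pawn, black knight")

Tracking captures:
  Qxg4: captured black knight

black knight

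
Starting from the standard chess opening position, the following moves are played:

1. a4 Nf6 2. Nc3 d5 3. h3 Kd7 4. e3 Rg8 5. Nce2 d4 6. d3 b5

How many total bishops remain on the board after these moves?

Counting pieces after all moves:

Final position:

  a b c d e f g h
  ─────────────────
8│♜ ♞ ♝ ♛ · ♝ ♜ ·│8
7│♟ · ♟ ♚ ♟ ♟ ♟ ♟│7
6│· · · · · ♞ · ·│6
5│· ♟ · · · · · ·│5
4│♙ · · ♟ · · · ·│4
3│· · · ♙ ♙ · · ♙│3
2│· ♙ ♙ · ♘ ♙ ♙ ·│2
1│♖ · ♗ ♕ ♔ ♗ ♘ ♖│1
  ─────────────────
  a b c d e f g h


4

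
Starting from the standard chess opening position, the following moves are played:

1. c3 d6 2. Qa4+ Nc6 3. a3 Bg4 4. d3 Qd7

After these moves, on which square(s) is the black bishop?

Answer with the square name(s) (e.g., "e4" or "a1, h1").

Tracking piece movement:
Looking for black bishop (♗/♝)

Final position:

  a b c d e f g h
  ─────────────────
8│♜ · · · ♚ ♝ ♞ ♜│8
7│♟ ♟ ♟ ♛ ♟ ♟ ♟ ♟│7
6│· · ♞ ♟ · · · ·│6
5│· · · · · · · ·│5
4│♕ · · · · · ♝ ·│4
3│♙ · ♙ ♙ · · · ·│3
2│· ♙ · · ♙ ♙ ♙ ♙│2
1│♖ ♘ ♗ · ♔ ♗ ♘ ♖│1
  ─────────────────
  a b c d e f g h


f8, g4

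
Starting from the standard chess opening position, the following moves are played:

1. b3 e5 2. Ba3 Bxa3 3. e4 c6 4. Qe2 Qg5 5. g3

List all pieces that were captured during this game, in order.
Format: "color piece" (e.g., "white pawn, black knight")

Tracking captures:
  Bxa3: captured white bishop

white bishop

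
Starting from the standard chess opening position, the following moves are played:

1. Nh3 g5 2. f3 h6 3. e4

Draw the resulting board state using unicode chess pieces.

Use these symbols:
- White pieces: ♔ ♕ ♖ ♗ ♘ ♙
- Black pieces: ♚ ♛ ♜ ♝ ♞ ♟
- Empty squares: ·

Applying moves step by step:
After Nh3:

♜ ♞ ♝ ♛ ♚ ♝ ♞ ♜
♟ ♟ ♟ ♟ ♟ ♟ ♟ ♟
· · · · · · · ·
· · · · · · · ·
· · · · · · · ·
· · · · · · · ♘
♙ ♙ ♙ ♙ ♙ ♙ ♙ ♙
♖ ♘ ♗ ♕ ♔ ♗ · ♖


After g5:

♜ ♞ ♝ ♛ ♚ ♝ ♞ ♜
♟ ♟ ♟ ♟ ♟ ♟ · ♟
· · · · · · · ·
· · · · · · ♟ ·
· · · · · · · ·
· · · · · · · ♘
♙ ♙ ♙ ♙ ♙ ♙ ♙ ♙
♖ ♘ ♗ ♕ ♔ ♗ · ♖


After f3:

♜ ♞ ♝ ♛ ♚ ♝ ♞ ♜
♟ ♟ ♟ ♟ ♟ ♟ · ♟
· · · · · · · ·
· · · · · · ♟ ·
· · · · · · · ·
· · · · · ♙ · ♘
♙ ♙ ♙ ♙ ♙ · ♙ ♙
♖ ♘ ♗ ♕ ♔ ♗ · ♖


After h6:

♜ ♞ ♝ ♛ ♚ ♝ ♞ ♜
♟ ♟ ♟ ♟ ♟ ♟ · ·
· · · · · · · ♟
· · · · · · ♟ ·
· · · · · · · ·
· · · · · ♙ · ♘
♙ ♙ ♙ ♙ ♙ · ♙ ♙
♖ ♘ ♗ ♕ ♔ ♗ · ♖


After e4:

♜ ♞ ♝ ♛ ♚ ♝ ♞ ♜
♟ ♟ ♟ ♟ ♟ ♟ · ·
· · · · · · · ♟
· · · · · · ♟ ·
· · · · ♙ · · ·
· · · · · ♙ · ♘
♙ ♙ ♙ ♙ · · ♙ ♙
♖ ♘ ♗ ♕ ♔ ♗ · ♖



  a b c d e f g h
  ─────────────────
8│♜ ♞ ♝ ♛ ♚ ♝ ♞ ♜│8
7│♟ ♟ ♟ ♟ ♟ ♟ · ·│7
6│· · · · · · · ♟│6
5│· · · · · · ♟ ·│5
4│· · · · ♙ · · ·│4
3│· · · · · ♙ · ♘│3
2│♙ ♙ ♙ ♙ · · ♙ ♙│2
1│♖ ♘ ♗ ♕ ♔ ♗ · ♖│1
  ─────────────────
  a b c d e f g h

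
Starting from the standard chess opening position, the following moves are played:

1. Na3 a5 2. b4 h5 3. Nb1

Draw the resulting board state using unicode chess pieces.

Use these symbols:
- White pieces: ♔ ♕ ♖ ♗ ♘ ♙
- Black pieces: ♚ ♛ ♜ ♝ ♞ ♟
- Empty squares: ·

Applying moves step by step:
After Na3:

♜ ♞ ♝ ♛ ♚ ♝ ♞ ♜
♟ ♟ ♟ ♟ ♟ ♟ ♟ ♟
· · · · · · · ·
· · · · · · · ·
· · · · · · · ·
♘ · · · · · · ·
♙ ♙ ♙ ♙ ♙ ♙ ♙ ♙
♖ · ♗ ♕ ♔ ♗ ♘ ♖


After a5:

♜ ♞ ♝ ♛ ♚ ♝ ♞ ♜
· ♟ ♟ ♟ ♟ ♟ ♟ ♟
· · · · · · · ·
♟ · · · · · · ·
· · · · · · · ·
♘ · · · · · · ·
♙ ♙ ♙ ♙ ♙ ♙ ♙ ♙
♖ · ♗ ♕ ♔ ♗ ♘ ♖


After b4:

♜ ♞ ♝ ♛ ♚ ♝ ♞ ♜
· ♟ ♟ ♟ ♟ ♟ ♟ ♟
· · · · · · · ·
♟ · · · · · · ·
· ♙ · · · · · ·
♘ · · · · · · ·
♙ · ♙ ♙ ♙ ♙ ♙ ♙
♖ · ♗ ♕ ♔ ♗ ♘ ♖


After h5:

♜ ♞ ♝ ♛ ♚ ♝ ♞ ♜
· ♟ ♟ ♟ ♟ ♟ ♟ ·
· · · · · · · ·
♟ · · · · · · ♟
· ♙ · · · · · ·
♘ · · · · · · ·
♙ · ♙ ♙ ♙ ♙ ♙ ♙
♖ · ♗ ♕ ♔ ♗ ♘ ♖


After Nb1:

♜ ♞ ♝ ♛ ♚ ♝ ♞ ♜
· ♟ ♟ ♟ ♟ ♟ ♟ ·
· · · · · · · ·
♟ · · · · · · ♟
· ♙ · · · · · ·
· · · · · · · ·
♙ · ♙ ♙ ♙ ♙ ♙ ♙
♖ ♘ ♗ ♕ ♔ ♗ ♘ ♖



  a b c d e f g h
  ─────────────────
8│♜ ♞ ♝ ♛ ♚ ♝ ♞ ♜│8
7│· ♟ ♟ ♟ ♟ ♟ ♟ ·│7
6│· · · · · · · ·│6
5│♟ · · · · · · ♟│5
4│· ♙ · · · · · ·│4
3│· · · · · · · ·│3
2│♙ · ♙ ♙ ♙ ♙ ♙ ♙│2
1│♖ ♘ ♗ ♕ ♔ ♗ ♘ ♖│1
  ─────────────────
  a b c d e f g h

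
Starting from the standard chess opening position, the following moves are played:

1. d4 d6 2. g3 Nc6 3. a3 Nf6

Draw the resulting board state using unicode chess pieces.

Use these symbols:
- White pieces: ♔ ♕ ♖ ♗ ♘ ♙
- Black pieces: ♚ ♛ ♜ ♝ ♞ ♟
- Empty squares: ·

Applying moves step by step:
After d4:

♜ ♞ ♝ ♛ ♚ ♝ ♞ ♜
♟ ♟ ♟ ♟ ♟ ♟ ♟ ♟
· · · · · · · ·
· · · · · · · ·
· · · ♙ · · · ·
· · · · · · · ·
♙ ♙ ♙ · ♙ ♙ ♙ ♙
♖ ♘ ♗ ♕ ♔ ♗ ♘ ♖


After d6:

♜ ♞ ♝ ♛ ♚ ♝ ♞ ♜
♟ ♟ ♟ · ♟ ♟ ♟ ♟
· · · ♟ · · · ·
· · · · · · · ·
· · · ♙ · · · ·
· · · · · · · ·
♙ ♙ ♙ · ♙ ♙ ♙ ♙
♖ ♘ ♗ ♕ ♔ ♗ ♘ ♖


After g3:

♜ ♞ ♝ ♛ ♚ ♝ ♞ ♜
♟ ♟ ♟ · ♟ ♟ ♟ ♟
· · · ♟ · · · ·
· · · · · · · ·
· · · ♙ · · · ·
· · · · · · ♙ ·
♙ ♙ ♙ · ♙ ♙ · ♙
♖ ♘ ♗ ♕ ♔ ♗ ♘ ♖


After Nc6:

♜ · ♝ ♛ ♚ ♝ ♞ ♜
♟ ♟ ♟ · ♟ ♟ ♟ ♟
· · ♞ ♟ · · · ·
· · · · · · · ·
· · · ♙ · · · ·
· · · · · · ♙ ·
♙ ♙ ♙ · ♙ ♙ · ♙
♖ ♘ ♗ ♕ ♔ ♗ ♘ ♖


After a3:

♜ · ♝ ♛ ♚ ♝ ♞ ♜
♟ ♟ ♟ · ♟ ♟ ♟ ♟
· · ♞ ♟ · · · ·
· · · · · · · ·
· · · ♙ · · · ·
♙ · · · · · ♙ ·
· ♙ ♙ · ♙ ♙ · ♙
♖ ♘ ♗ ♕ ♔ ♗ ♘ ♖


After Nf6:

♜ · ♝ ♛ ♚ ♝ · ♜
♟ ♟ ♟ · ♟ ♟ ♟ ♟
· · ♞ ♟ · ♞ · ·
· · · · · · · ·
· · · ♙ · · · ·
♙ · · · · · ♙ ·
· ♙ ♙ · ♙ ♙ · ♙
♖ ♘ ♗ ♕ ♔ ♗ ♘ ♖



  a b c d e f g h
  ─────────────────
8│♜ · ♝ ♛ ♚ ♝ · ♜│8
7│♟ ♟ ♟ · ♟ ♟ ♟ ♟│7
6│· · ♞ ♟ · ♞ · ·│6
5│· · · · · · · ·│5
4│· · · ♙ · · · ·│4
3│♙ · · · · · ♙ ·│3
2│· ♙ ♙ · ♙ ♙ · ♙│2
1│♖ ♘ ♗ ♕ ♔ ♗ ♘ ♖│1
  ─────────────────
  a b c d e f g h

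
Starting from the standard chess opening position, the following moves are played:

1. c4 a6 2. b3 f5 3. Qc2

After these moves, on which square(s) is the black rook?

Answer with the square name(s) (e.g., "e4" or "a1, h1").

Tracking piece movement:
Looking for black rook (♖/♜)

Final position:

  a b c d e f g h
  ─────────────────
8│♜ ♞ ♝ ♛ ♚ ♝ ♞ ♜│8
7│· ♟ ♟ ♟ ♟ · ♟ ♟│7
6│♟ · · · · · · ·│6
5│· · · · · ♟ · ·│5
4│· · ♙ · · · · ·│4
3│· ♙ · · · · · ·│3
2│♙ · ♕ ♙ ♙ ♙ ♙ ♙│2
1│♖ ♘ ♗ · ♔ ♗ ♘ ♖│1
  ─────────────────
  a b c d e f g h


a8, h8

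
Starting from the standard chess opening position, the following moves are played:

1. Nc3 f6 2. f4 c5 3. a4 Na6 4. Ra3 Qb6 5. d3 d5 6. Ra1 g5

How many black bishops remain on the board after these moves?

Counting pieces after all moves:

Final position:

  a b c d e f g h
  ─────────────────
8│♜ · ♝ · ♚ ♝ ♞ ♜│8
7│♟ ♟ · · ♟ · · ♟│7
6│♞ ♛ · · · ♟ · ·│6
5│· · ♟ ♟ · · ♟ ·│5
4│♙ · · · · ♙ · ·│4
3│· · ♘ ♙ · · · ·│3
2│· ♙ ♙ · ♙ · ♙ ♙│2
1│♖ · ♗ ♕ ♔ ♗ ♘ ♖│1
  ─────────────────
  a b c d e f g h


2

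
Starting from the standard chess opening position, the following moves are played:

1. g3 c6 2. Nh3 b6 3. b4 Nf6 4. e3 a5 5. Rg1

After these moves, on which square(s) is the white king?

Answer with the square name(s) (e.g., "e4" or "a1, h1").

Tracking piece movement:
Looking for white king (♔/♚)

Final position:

  a b c d e f g h
  ─────────────────
8│♜ ♞ ♝ ♛ ♚ ♝ · ♜│8
7│· · · ♟ ♟ ♟ ♟ ♟│7
6│· ♟ ♟ · · ♞ · ·│6
5│♟ · · · · · · ·│5
4│· ♙ · · · · · ·│4
3│· · · · ♙ · ♙ ♘│3
2│♙ · ♙ ♙ · ♙ · ♙│2
1│♖ ♘ ♗ ♕ ♔ ♗ ♖ ·│1
  ─────────────────
  a b c d e f g h


e1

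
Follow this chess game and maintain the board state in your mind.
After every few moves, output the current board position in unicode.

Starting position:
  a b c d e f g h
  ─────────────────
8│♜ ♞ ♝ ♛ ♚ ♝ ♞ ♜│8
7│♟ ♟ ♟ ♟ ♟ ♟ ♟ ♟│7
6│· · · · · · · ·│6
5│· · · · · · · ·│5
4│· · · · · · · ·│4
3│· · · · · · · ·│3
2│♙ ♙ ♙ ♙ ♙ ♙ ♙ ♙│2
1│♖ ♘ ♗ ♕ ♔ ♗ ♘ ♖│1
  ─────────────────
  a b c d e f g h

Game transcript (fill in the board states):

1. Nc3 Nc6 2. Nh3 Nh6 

  a b c d e f g h
  ─────────────────
8│♜ · ♝ ♛ ♚ ♝ · ♜│8
7│♟ ♟ ♟ ♟ ♟ ♟ ♟ ♟│7
6│· · ♞ · · · · ♞│6
5│· · · · · · · ·│5
4│· · · · · · · ·│4
3│· · ♘ · · · · ♘│3
2│♙ ♙ ♙ ♙ ♙ ♙ ♙ ♙│2
1│♖ · ♗ ♕ ♔ ♗ · ♖│1
  ─────────────────
  a b c d e f g h

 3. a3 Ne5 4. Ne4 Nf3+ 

  a b c d e f g h
  ─────────────────
8│♜ · ♝ ♛ ♚ ♝ · ♜│8
7│♟ ♟ ♟ ♟ ♟ ♟ ♟ ♟│7
6│· · · · · · · ♞│6
5│· · · · · · · ·│5
4│· · · · ♘ · · ·│4
3│♙ · · · · ♞ · ♘│3
2│· ♙ ♙ ♙ ♙ ♙ ♙ ♙│2
1│♖ · ♗ ♕ ♔ ♗ · ♖│1
  ─────────────────
  a b c d e f g h

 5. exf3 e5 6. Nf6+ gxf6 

  a b c d e f g h
  ─────────────────
8│♜ · ♝ ♛ ♚ ♝ · ♜│8
7│♟ ♟ ♟ ♟ · ♟ · ♟│7
6│· · · · · ♟ · ♞│6
5│· · · · ♟ · · ·│5
4│· · · · · · · ·│4
3│♙ · · · · ♙ · ♘│3
2│· ♙ ♙ ♙ · ♙ ♙ ♙│2
1│♖ · ♗ ♕ ♔ ♗ · ♖│1
  ─────────────────
  a b c d e f g h

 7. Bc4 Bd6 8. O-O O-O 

  a b c d e f g h
  ─────────────────
8│♜ · ♝ ♛ · ♜ ♚ ·│8
7│♟ ♟ ♟ ♟ · ♟ · ♟│7
6│· · · ♝ · ♟ · ♞│6
5│· · · · ♟ · · ·│5
4│· · ♗ · · · · ·│4
3│♙ · · · · ♙ · ♘│3
2│· ♙ ♙ ♙ · ♙ ♙ ♙│2
1│♖ · ♗ ♕ · ♖ ♔ ·│1
  ─────────────────
  a b c d e f g h

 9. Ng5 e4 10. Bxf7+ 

  a b c d e f g h
  ─────────────────
8│♜ · ♝ ♛ · ♜ ♚ ·│8
7│♟ ♟ ♟ ♟ · ♗ · ♟│7
6│· · · ♝ · ♟ · ♞│6
5│· · · · · · ♘ ·│5
4│· · · · ♟ · · ·│4
3│♙ · · · · ♙ · ·│3
2│· ♙ ♙ ♙ · ♙ ♙ ♙│2
1│♖ · ♗ ♕ · ♖ ♔ ·│1
  ─────────────────
  a b c d e f g h


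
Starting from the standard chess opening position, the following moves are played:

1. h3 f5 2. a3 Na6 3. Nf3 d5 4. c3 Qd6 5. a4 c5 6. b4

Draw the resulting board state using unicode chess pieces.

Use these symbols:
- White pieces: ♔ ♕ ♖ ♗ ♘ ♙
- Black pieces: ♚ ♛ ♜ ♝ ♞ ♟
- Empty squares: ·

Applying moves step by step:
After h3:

♜ ♞ ♝ ♛ ♚ ♝ ♞ ♜
♟ ♟ ♟ ♟ ♟ ♟ ♟ ♟
· · · · · · · ·
· · · · · · · ·
· · · · · · · ·
· · · · · · · ♙
♙ ♙ ♙ ♙ ♙ ♙ ♙ ·
♖ ♘ ♗ ♕ ♔ ♗ ♘ ♖


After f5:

♜ ♞ ♝ ♛ ♚ ♝ ♞ ♜
♟ ♟ ♟ ♟ ♟ · ♟ ♟
· · · · · · · ·
· · · · · ♟ · ·
· · · · · · · ·
· · · · · · · ♙
♙ ♙ ♙ ♙ ♙ ♙ ♙ ·
♖ ♘ ♗ ♕ ♔ ♗ ♘ ♖


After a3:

♜ ♞ ♝ ♛ ♚ ♝ ♞ ♜
♟ ♟ ♟ ♟ ♟ · ♟ ♟
· · · · · · · ·
· · · · · ♟ · ·
· · · · · · · ·
♙ · · · · · · ♙
· ♙ ♙ ♙ ♙ ♙ ♙ ·
♖ ♘ ♗ ♕ ♔ ♗ ♘ ♖


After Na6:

♜ · ♝ ♛ ♚ ♝ ♞ ♜
♟ ♟ ♟ ♟ ♟ · ♟ ♟
♞ · · · · · · ·
· · · · · ♟ · ·
· · · · · · · ·
♙ · · · · · · ♙
· ♙ ♙ ♙ ♙ ♙ ♙ ·
♖ ♘ ♗ ♕ ♔ ♗ ♘ ♖


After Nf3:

♜ · ♝ ♛ ♚ ♝ ♞ ♜
♟ ♟ ♟ ♟ ♟ · ♟ ♟
♞ · · · · · · ·
· · · · · ♟ · ·
· · · · · · · ·
♙ · · · · ♘ · ♙
· ♙ ♙ ♙ ♙ ♙ ♙ ·
♖ ♘ ♗ ♕ ♔ ♗ · ♖


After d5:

♜ · ♝ ♛ ♚ ♝ ♞ ♜
♟ ♟ ♟ · ♟ · ♟ ♟
♞ · · · · · · ·
· · · ♟ · ♟ · ·
· · · · · · · ·
♙ · · · · ♘ · ♙
· ♙ ♙ ♙ ♙ ♙ ♙ ·
♖ ♘ ♗ ♕ ♔ ♗ · ♖


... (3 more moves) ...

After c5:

♜ · ♝ · ♚ ♝ ♞ ♜
♟ ♟ · · ♟ · ♟ ♟
♞ · · ♛ · · · ·
· · ♟ ♟ · ♟ · ·
♙ · · · · · · ·
· · ♙ · · ♘ · ♙
· ♙ · ♙ ♙ ♙ ♙ ·
♖ ♘ ♗ ♕ ♔ ♗ · ♖


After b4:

♜ · ♝ · ♚ ♝ ♞ ♜
♟ ♟ · · ♟ · ♟ ♟
♞ · · ♛ · · · ·
· · ♟ ♟ · ♟ · ·
♙ ♙ · · · · · ·
· · ♙ · · ♘ · ♙
· · · ♙ ♙ ♙ ♙ ·
♖ ♘ ♗ ♕ ♔ ♗ · ♖



  a b c d e f g h
  ─────────────────
8│♜ · ♝ · ♚ ♝ ♞ ♜│8
7│♟ ♟ · · ♟ · ♟ ♟│7
6│♞ · · ♛ · · · ·│6
5│· · ♟ ♟ · ♟ · ·│5
4│♙ ♙ · · · · · ·│4
3│· · ♙ · · ♘ · ♙│3
2│· · · ♙ ♙ ♙ ♙ ·│2
1│♖ ♘ ♗ ♕ ♔ ♗ · ♖│1
  ─────────────────
  a b c d e f g h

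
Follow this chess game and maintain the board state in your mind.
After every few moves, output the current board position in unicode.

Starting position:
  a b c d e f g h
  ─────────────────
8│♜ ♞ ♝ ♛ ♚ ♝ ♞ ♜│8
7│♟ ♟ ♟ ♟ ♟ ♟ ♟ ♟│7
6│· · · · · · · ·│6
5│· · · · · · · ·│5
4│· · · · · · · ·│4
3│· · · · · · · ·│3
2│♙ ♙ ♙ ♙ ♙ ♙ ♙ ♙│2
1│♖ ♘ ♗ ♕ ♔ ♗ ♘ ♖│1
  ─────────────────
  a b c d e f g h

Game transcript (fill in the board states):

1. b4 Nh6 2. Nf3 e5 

  a b c d e f g h
  ─────────────────
8│♜ ♞ ♝ ♛ ♚ ♝ · ♜│8
7│♟ ♟ ♟ ♟ · ♟ ♟ ♟│7
6│· · · · · · · ♞│6
5│· · · · ♟ · · ·│5
4│· ♙ · · · · · ·│4
3│· · · · · ♘ · ·│3
2│♙ · ♙ ♙ ♙ ♙ ♙ ♙│2
1│♖ ♘ ♗ ♕ ♔ ♗ · ♖│1
  ─────────────────
  a b c d e f g h

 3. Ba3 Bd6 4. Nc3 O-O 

  a b c d e f g h
  ─────────────────
8│♜ ♞ ♝ ♛ · ♜ ♚ ·│8
7│♟ ♟ ♟ ♟ · ♟ ♟ ♟│7
6│· · · ♝ · · · ♞│6
5│· · · · ♟ · · ·│5
4│· ♙ · · · · · ·│4
3│♗ · ♘ · · ♘ · ·│3
2│♙ · ♙ ♙ ♙ ♙ ♙ ♙│2
1│♖ · · ♕ ♔ ♗ · ♖│1
  ─────────────────
  a b c d e f g h

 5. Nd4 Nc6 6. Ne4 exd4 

  a b c d e f g h
  ─────────────────
8│♜ · ♝ ♛ · ♜ ♚ ·│8
7│♟ ♟ ♟ ♟ · ♟ ♟ ♟│7
6│· · ♞ ♝ · · · ♞│6
5│· · · · · · · ·│5
4│· ♙ · ♟ ♘ · · ·│4
3│♗ · · · · · · ·│3
2│♙ · ♙ ♙ ♙ ♙ ♙ ♙│2
1│♖ · · ♕ ♔ ♗ · ♖│1
  ─────────────────
  a b c d e f g h

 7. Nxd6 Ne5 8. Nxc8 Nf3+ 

  a b c d e f g h
  ─────────────────
8│♜ · ♘ ♛ · ♜ ♚ ·│8
7│♟ ♟ ♟ ♟ · ♟ ♟ ♟│7
6│· · · · · · · ♞│6
5│· · · · · · · ·│5
4│· ♙ · ♟ · · · ·│4
3│♗ · · · · ♞ · ·│3
2│♙ · ♙ ♙ ♙ ♙ ♙ ♙│2
1│♖ · · ♕ ♔ ♗ · ♖│1
  ─────────────────
  a b c d e f g h

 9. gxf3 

  a b c d e f g h
  ─────────────────
8│♜ · ♘ ♛ · ♜ ♚ ·│8
7│♟ ♟ ♟ ♟ · ♟ ♟ ♟│7
6│· · · · · · · ♞│6
5│· · · · · · · ·│5
4│· ♙ · ♟ · · · ·│4
3│♗ · · · · ♙ · ·│3
2│♙ · ♙ ♙ ♙ ♙ · ♙│2
1│♖ · · ♕ ♔ ♗ · ♖│1
  ─────────────────
  a b c d e f g h


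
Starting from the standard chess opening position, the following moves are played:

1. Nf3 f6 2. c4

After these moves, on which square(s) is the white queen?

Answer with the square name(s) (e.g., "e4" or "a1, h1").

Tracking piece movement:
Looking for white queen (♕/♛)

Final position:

  a b c d e f g h
  ─────────────────
8│♜ ♞ ♝ ♛ ♚ ♝ ♞ ♜│8
7│♟ ♟ ♟ ♟ ♟ · ♟ ♟│7
6│· · · · · ♟ · ·│6
5│· · · · · · · ·│5
4│· · ♙ · · · · ·│4
3│· · · · · ♘ · ·│3
2│♙ ♙ · ♙ ♙ ♙ ♙ ♙│2
1│♖ ♘ ♗ ♕ ♔ ♗ · ♖│1
  ─────────────────
  a b c d e f g h


d1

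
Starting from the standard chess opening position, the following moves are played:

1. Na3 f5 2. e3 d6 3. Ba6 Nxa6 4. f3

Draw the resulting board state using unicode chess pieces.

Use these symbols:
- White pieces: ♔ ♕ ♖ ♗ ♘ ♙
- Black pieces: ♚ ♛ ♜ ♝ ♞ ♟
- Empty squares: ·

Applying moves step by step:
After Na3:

♜ ♞ ♝ ♛ ♚ ♝ ♞ ♜
♟ ♟ ♟ ♟ ♟ ♟ ♟ ♟
· · · · · · · ·
· · · · · · · ·
· · · · · · · ·
♘ · · · · · · ·
♙ ♙ ♙ ♙ ♙ ♙ ♙ ♙
♖ · ♗ ♕ ♔ ♗ ♘ ♖


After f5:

♜ ♞ ♝ ♛ ♚ ♝ ♞ ♜
♟ ♟ ♟ ♟ ♟ · ♟ ♟
· · · · · · · ·
· · · · · ♟ · ·
· · · · · · · ·
♘ · · · · · · ·
♙ ♙ ♙ ♙ ♙ ♙ ♙ ♙
♖ · ♗ ♕ ♔ ♗ ♘ ♖


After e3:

♜ ♞ ♝ ♛ ♚ ♝ ♞ ♜
♟ ♟ ♟ ♟ ♟ · ♟ ♟
· · · · · · · ·
· · · · · ♟ · ·
· · · · · · · ·
♘ · · · ♙ · · ·
♙ ♙ ♙ ♙ · ♙ ♙ ♙
♖ · ♗ ♕ ♔ ♗ ♘ ♖


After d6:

♜ ♞ ♝ ♛ ♚ ♝ ♞ ♜
♟ ♟ ♟ · ♟ · ♟ ♟
· · · ♟ · · · ·
· · · · · ♟ · ·
· · · · · · · ·
♘ · · · ♙ · · ·
♙ ♙ ♙ ♙ · ♙ ♙ ♙
♖ · ♗ ♕ ♔ ♗ ♘ ♖


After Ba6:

♜ ♞ ♝ ♛ ♚ ♝ ♞ ♜
♟ ♟ ♟ · ♟ · ♟ ♟
♗ · · ♟ · · · ·
· · · · · ♟ · ·
· · · · · · · ·
♘ · · · ♙ · · ·
♙ ♙ ♙ ♙ · ♙ ♙ ♙
♖ · ♗ ♕ ♔ · ♘ ♖


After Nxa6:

♜ · ♝ ♛ ♚ ♝ ♞ ♜
♟ ♟ ♟ · ♟ · ♟ ♟
♞ · · ♟ · · · ·
· · · · · ♟ · ·
· · · · · · · ·
♘ · · · ♙ · · ·
♙ ♙ ♙ ♙ · ♙ ♙ ♙
♖ · ♗ ♕ ♔ · ♘ ♖


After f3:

♜ · ♝ ♛ ♚ ♝ ♞ ♜
♟ ♟ ♟ · ♟ · ♟ ♟
♞ · · ♟ · · · ·
· · · · · ♟ · ·
· · · · · · · ·
♘ · · · ♙ ♙ · ·
♙ ♙ ♙ ♙ · · ♙ ♙
♖ · ♗ ♕ ♔ · ♘ ♖



  a b c d e f g h
  ─────────────────
8│♜ · ♝ ♛ ♚ ♝ ♞ ♜│8
7│♟ ♟ ♟ · ♟ · ♟ ♟│7
6│♞ · · ♟ · · · ·│6
5│· · · · · ♟ · ·│5
4│· · · · · · · ·│4
3│♘ · · · ♙ ♙ · ·│3
2│♙ ♙ ♙ ♙ · · ♙ ♙│2
1│♖ · ♗ ♕ ♔ · ♘ ♖│1
  ─────────────────
  a b c d e f g h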